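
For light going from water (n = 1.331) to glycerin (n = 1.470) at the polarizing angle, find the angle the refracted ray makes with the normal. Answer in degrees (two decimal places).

θ_t ≈ 42.16°

First find Brewster's angle: tan θ_B = 1.470/1.331 = 1.1044, giving θ_B = 47.84°.
The refracted ray is perpendicular to the reflected ray, so θ_t = 90° − θ_B = 42.16°.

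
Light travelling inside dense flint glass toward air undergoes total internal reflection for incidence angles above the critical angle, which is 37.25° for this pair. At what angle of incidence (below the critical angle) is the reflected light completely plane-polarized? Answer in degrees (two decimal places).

sin θ_c = n₂/n₁, so n₂/n₁ = sin 37.25° = 0.6053.
Brewster: tan θ_B = n₂/n₁ = 0.6053.
θ_B = arctan(0.6053) = 31.19°.

θ_B ≈ 31.19°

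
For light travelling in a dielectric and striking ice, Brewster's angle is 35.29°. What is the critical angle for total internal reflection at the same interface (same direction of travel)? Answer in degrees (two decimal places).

θ_c ≈ 45.05°

From Brewster, n₂/n₁ = tan θ_B = tan 35.29° = 0.7078.
Then sin θ_c = n₂/n₁ = 0.7078, so θ_c = arcsin 0.7078 = 45.05°.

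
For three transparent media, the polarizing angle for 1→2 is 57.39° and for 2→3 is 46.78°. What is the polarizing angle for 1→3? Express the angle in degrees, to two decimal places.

θ_B ≈ 58.99°

tan θ_B(1→2) = n₂/n₁ = tan 57.39° = 1.5631.
tan θ_B(2→3) = n₃/n₂ = tan 46.78° = 1.0641.
n₃/n₁ = 1.6633. Then tan θ_B(1→3) = n₃/n₁, so θ_B(1→3) = arctan(1.6633) = 58.99°.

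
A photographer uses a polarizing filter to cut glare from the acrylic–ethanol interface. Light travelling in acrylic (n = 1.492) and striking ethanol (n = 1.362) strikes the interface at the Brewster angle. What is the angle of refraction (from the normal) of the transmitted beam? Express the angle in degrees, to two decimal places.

θ_t ≈ 47.61°

θ_B = arctan(n₂/n₁) = arctan(1.362/1.492) = 42.39°.
At Brewster's angle the reflected and refracted rays are perpendicular, so θ_t = 90° − θ_B = 90° − 42.39° = 47.61°.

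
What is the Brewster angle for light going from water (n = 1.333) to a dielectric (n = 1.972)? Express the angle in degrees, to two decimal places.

θ_B ≈ 55.94°

Brewster's condition: tan θ_B = n₂/n₁ = 1.972/1.333 = 1.4794.
So θ_B = arctan 1.4794 = 55.94°.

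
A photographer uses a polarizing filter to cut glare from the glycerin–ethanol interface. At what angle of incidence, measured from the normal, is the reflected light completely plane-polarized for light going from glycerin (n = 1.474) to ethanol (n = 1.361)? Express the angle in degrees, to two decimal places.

θ_B ≈ 42.72°

tan θ_B = n₂/n₁ = 1.361/1.474 = 0.9233. Taking the arctangent, θ_B = 42.72°.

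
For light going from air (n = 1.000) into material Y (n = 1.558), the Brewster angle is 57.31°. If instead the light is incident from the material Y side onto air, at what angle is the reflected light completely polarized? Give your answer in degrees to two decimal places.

θ_B' ≈ 32.69°

tan θ_B' = n₁/n₂ = 1/tan θ_B, so θ_B' = 90° − θ_B.
θ_B' = 90° − 57.31° = 32.69°.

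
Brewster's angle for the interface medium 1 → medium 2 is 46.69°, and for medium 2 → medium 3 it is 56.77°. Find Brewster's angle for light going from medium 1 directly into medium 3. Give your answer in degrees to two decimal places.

θ_B ≈ 58.30°

n₂/n₁ = tan 46.69° = 1.0608 and n₃/n₂ = tan 56.77° = 1.5264.
Multiplying, n₃/n₁ = 1.0608 × 1.5264 = 1.6192, and θ_B(1→3) = arctan 1.6192 = 58.30°.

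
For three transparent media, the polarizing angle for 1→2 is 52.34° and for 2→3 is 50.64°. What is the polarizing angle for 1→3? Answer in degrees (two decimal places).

n₂/n₁ = tan 52.34° = 1.2957 and n₃/n₂ = tan 50.64° = 1.2192.
n₃/n₁ = 1.5797. Then tan θ_B(1→3) = n₃/n₁, so θ_B(1→3) = arctan(1.5797) = 57.66°.

θ_B ≈ 57.66°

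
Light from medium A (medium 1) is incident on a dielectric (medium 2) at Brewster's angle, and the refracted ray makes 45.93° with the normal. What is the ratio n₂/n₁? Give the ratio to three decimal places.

n₂/n₁ ≈ 0.968

θ_B + θ_t = 90°, so θ_B = 90° − 45.93° = 44.07°.
Then n₂/n₁ = tan θ_B = tan 44.07° = 0.968.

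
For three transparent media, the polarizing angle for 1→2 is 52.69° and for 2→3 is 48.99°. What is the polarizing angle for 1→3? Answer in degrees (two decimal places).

n₂/n₁ = tan 52.69° = 1.3122 and n₃/n₂ = tan 48.99° = 1.1500.
Multiplying, n₃/n₁ = 1.3122 × 1.1500 = 1.5090, and θ_B(1→3) = arctan 1.5090 = 56.47°.

θ_B ≈ 56.47°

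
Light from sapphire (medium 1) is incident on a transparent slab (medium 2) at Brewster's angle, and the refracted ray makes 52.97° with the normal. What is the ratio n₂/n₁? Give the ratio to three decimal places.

n₂/n₁ ≈ 0.754

At Brewster incidence θ_B = 90° − θ_t = 90° − 52.97° = 37.03°.
Then n₂/n₁ = tan θ_B = tan 37.03° = 0.754.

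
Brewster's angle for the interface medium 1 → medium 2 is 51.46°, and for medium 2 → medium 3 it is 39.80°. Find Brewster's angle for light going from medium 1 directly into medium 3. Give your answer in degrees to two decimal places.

θ_B ≈ 46.29°

n₂/n₁ = tan 51.46° = 1.2554 and n₃/n₂ = tan 39.80° = 0.8332.
n₃/n₁ = 1.0459. Then tan θ_B(1→3) = n₃/n₁, so θ_B(1→3) = arctan(1.0459) = 46.29°.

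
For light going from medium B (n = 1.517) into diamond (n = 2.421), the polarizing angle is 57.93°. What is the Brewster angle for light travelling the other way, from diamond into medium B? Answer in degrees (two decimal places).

θ_B' ≈ 32.07°

The two Brewster angles are complementary: θ_B' = 90° − θ_B = 90° − 57.93° = 32.07°.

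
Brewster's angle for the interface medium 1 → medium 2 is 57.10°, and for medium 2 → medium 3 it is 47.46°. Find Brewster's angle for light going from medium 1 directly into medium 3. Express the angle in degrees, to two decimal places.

Each Brewster angle gives a ratio: n₂/n₁ = tan 57.10° = 1.5458, n₃/n₂ = tan 47.46° = 1.0898.
Multiplying, n₃/n₁ = 1.5458 × 1.0898 = 1.6845, and θ_B(1→3) = arctan 1.6845 = 59.31°.

θ_B ≈ 59.31°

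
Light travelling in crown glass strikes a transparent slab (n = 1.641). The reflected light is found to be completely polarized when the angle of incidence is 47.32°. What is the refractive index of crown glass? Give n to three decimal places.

Full polarization of the reflected beam means tan θ_B = n₂/n₁, where n₁ is the incident medium (crown glass).
n₁ = n₂ / tan θ_B = 1.641 / tan 47.32° = 1.513.

n ≈ 1.513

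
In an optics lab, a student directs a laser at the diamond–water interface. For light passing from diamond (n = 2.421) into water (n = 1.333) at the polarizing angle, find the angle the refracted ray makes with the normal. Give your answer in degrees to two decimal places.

First find Brewster's angle: tan θ_B = 1.333/2.421 = 0.5506, giving θ_B = 28.84°.
At Brewster's angle the reflected and refracted rays are perpendicular, so θ_t = 90° − θ_B = 90° − 28.84° = 61.16°.

θ_t ≈ 61.16°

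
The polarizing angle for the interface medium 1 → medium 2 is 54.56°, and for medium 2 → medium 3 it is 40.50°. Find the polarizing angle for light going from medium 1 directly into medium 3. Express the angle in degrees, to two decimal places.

n₂/n₁ = tan 54.56° = 1.4051 and n₃/n₂ = tan 40.50° = 0.8541.
Multiplying, n₃/n₁ = 1.4051 × 0.8541 = 1.2000, and θ_B(1→3) = arctan 1.2000 = 50.20°.

θ_B ≈ 50.20°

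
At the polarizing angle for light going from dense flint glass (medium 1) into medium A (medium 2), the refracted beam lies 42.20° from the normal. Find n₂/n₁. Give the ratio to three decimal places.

n₂/n₁ ≈ 1.103

At Brewster incidence θ_B = 90° − θ_t = 90° − 42.20° = 47.80°.
Then n₂/n₁ = tan θ_B = tan 47.80° = 1.103.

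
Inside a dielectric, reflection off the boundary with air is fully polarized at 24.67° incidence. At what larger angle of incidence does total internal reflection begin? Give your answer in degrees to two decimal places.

n₂/n₁ = tan 24.67° = 0.4593; the critical angle satisfies sin θ_c = n₂/n₁.
θ_c = arcsin(0.4593) = 27.34°.

θ_c ≈ 27.34°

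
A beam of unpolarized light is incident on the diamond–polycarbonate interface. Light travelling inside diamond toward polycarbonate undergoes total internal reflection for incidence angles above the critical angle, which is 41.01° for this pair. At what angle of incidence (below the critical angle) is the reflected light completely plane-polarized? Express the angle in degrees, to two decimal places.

At the critical angle sin θ_c = n₂/n₁, giving n₂/n₁ = sin 41.01° = 0.6562.
Then tan θ_B = n₂/n₁ = 0.6562, so θ_B = arctan 0.6562 = 33.27°.

θ_B ≈ 33.27°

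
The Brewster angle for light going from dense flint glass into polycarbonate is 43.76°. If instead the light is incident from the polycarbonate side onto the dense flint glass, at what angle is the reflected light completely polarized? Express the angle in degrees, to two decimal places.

θ_B' ≈ 46.24°

Reversing the direction swaps n₁ and n₂, so tan θ_B' = 1/tan θ_B and θ_B' = 90° − θ_B.
Hence θ_B' = 90° − 43.76° = 46.24°.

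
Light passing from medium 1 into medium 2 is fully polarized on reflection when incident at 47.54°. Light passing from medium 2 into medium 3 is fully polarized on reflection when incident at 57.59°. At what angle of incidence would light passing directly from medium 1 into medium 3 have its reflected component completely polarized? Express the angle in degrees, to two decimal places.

θ_B ≈ 59.85°

Each Brewster angle gives a ratio: n₂/n₁ = tan 47.54° = 1.0928, n₃/n₂ = tan 57.59° = 1.5751.
So n₃/n₁ = (n₂/n₁)(n₃/n₂) = 1.0928 × 1.5751 = 1.7214.
θ_B(1→3) = arctan(1.7214) = 59.85°.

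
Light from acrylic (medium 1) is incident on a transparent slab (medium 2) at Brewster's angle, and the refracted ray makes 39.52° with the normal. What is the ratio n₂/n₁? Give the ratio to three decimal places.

θ_B + θ_t = 90°, so θ_B = 90° − 39.52° = 50.48°.
Then n₂/n₁ = tan θ_B = tan 50.48° = 1.212.

n₂/n₁ ≈ 1.212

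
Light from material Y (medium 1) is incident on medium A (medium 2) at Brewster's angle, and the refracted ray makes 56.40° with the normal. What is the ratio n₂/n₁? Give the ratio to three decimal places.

n₂/n₁ ≈ 0.664

At Brewster incidence θ_B = 90° − θ_t = 90° − 56.40° = 33.60°.
Then n₂/n₁ = tan θ_B = tan 33.60° = 0.664.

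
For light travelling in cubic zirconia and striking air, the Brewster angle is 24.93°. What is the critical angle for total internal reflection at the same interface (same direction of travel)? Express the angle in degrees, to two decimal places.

n₂/n₁ = tan 24.93° = 0.4648; the critical angle satisfies sin θ_c = n₂/n₁.
θ_c = arcsin(0.4648) = 27.70°.

θ_c ≈ 27.70°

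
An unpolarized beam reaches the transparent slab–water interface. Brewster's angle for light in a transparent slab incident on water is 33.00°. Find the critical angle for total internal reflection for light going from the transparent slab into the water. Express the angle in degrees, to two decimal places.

θ_c ≈ 40.50°

tan θ_B = n₂/n₁ = tan 33.00° = 0.6494.
Total internal reflection: sin θ_c = n₂/n₁ = 0.6494.
θ_c = arcsin(0.6494) = 40.50°.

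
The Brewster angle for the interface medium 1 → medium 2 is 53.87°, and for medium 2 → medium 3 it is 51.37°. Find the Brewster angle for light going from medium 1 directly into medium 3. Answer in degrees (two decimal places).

Each Brewster angle gives a ratio: n₂/n₁ = tan 53.87° = 1.3698, n₃/n₂ = tan 51.37° = 1.2513.
Multiplying, n₃/n₁ = 1.3698 × 1.2513 = 1.7141, and θ_B(1→3) = arctan 1.7141 = 59.74°.

θ_B ≈ 59.74°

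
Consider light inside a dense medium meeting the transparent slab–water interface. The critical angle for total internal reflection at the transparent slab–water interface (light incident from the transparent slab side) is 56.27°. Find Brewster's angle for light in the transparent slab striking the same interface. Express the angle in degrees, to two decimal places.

n₂/n₁ = sin θ_c = sin 56.27° = 0.8317.
tan θ_B equals the same ratio, so θ_B = arctan(0.8317) = 39.75°.

θ_B ≈ 39.75°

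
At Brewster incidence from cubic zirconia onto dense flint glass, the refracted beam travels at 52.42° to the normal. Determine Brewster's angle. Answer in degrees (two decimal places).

θ_B ≈ 37.58°

At Brewster's angle the reflected and refracted rays are perpendicular, so θ_B + θ_t = 90°.
So θ_B = 90° − θ_t = 90° − 52.42° = 37.58°.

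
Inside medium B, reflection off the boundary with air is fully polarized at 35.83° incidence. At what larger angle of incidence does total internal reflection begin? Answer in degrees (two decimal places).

θ_c ≈ 46.22°

n₂/n₁ = tan 35.83° = 0.7220; the critical angle satisfies sin θ_c = n₂/n₁.
θ_c = arcsin(0.7220) = 46.22°.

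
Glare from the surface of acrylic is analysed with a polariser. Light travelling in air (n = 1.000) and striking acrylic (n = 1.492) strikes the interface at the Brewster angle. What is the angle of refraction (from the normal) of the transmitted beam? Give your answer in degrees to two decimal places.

First find Brewster's angle: tan θ_B = 1.492/1.000 = 1.4920, giving θ_B = 56.17°.
The refracted ray is perpendicular to the reflected ray, so θ_t = 90° − θ_B = 33.83°.

θ_t ≈ 33.83°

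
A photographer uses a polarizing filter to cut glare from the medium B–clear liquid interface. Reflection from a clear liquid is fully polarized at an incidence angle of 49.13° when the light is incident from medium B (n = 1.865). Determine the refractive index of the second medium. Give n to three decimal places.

At the polarizing angle, tan θ_B = n₂/n₁ with n₁ on the incident side (medium B) and n₂ on the transmitted side (a clear liquid).
n₂ = n₁ tan θ_B = 1.865 × tan 49.13° = 2.155.

n ≈ 2.155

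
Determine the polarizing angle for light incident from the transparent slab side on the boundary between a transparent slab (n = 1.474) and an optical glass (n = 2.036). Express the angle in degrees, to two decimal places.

θ_B ≈ 54.10°

tan θ_B = n₂/n₁ = 2.036/1.474 = 1.3813.
So θ_B = arctan 1.3813 = 54.10°.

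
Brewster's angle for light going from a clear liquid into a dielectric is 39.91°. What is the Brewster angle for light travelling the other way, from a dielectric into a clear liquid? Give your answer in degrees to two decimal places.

Reversing the direction swaps n₁ and n₂, so tan θ_B' = 1/tan θ_B and θ_B' = 90° − θ_B.
Hence θ_B' = 90° − 39.91° = 50.09°.

θ_B' ≈ 50.09°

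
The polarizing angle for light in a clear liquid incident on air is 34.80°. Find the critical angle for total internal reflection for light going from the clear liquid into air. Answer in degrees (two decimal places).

θ_c ≈ 44.03°

tan θ_B = n₂/n₁ = tan 34.80° = 0.6950.
Total internal reflection: sin θ_c = n₂/n₁ = 0.6950.
θ_c = arcsin(0.6950) = 44.03°.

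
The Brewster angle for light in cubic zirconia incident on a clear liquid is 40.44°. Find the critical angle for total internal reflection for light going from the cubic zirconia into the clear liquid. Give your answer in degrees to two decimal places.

θ_c ≈ 58.46°

n₂/n₁ = tan 40.44° = 0.8523; the critical angle satisfies sin θ_c = n₂/n₁.
θ_c = arcsin(0.8523) = 58.46°.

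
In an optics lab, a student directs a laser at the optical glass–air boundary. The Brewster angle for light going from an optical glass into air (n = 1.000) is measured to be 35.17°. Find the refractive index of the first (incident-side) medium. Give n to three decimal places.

Full polarization of the reflected beam means tan θ_B = n₂/n₁, where n₁ is the incident medium (an optical glass).
n₁ = n₂ / tan θ_B = 1.000 / tan 35.17° = 1.419.

n ≈ 1.419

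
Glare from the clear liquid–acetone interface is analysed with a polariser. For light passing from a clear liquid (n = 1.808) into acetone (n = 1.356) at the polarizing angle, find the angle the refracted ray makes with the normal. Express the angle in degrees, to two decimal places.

θ_t ≈ 53.13°

tan θ_B = n₂/n₁ = 1.356/1.808 = 0.7500, so θ_B = 36.87°.
The refracted ray is perpendicular to the reflected ray, so θ_t = 90° − θ_B = 53.13°.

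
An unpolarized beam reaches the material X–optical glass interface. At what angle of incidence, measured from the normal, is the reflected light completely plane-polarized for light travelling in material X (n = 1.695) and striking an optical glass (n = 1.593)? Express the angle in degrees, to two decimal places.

θ_B ≈ 43.22°

Here n₂/n₁ = 1.593/1.695 = 0.9398, and Brewster's law gives tan θ_B = n₂/n₁. Taking the arctangent, θ_B = 43.22°.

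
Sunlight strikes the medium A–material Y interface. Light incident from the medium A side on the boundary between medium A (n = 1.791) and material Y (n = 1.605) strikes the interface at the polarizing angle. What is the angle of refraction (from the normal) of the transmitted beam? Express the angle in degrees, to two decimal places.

First find Brewster's angle: tan θ_B = 1.605/1.791 = 0.8961, giving θ_B = 41.87°.
Since θ_B + θ_t = 90° at Brewster incidence, θ_t = 90° − 41.87° = 48.13°.

θ_t ≈ 48.13°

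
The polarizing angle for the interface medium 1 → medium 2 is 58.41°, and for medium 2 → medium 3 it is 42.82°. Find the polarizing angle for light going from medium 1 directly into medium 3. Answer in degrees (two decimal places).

θ_B ≈ 56.43°

Each Brewster angle gives a ratio: n₂/n₁ = tan 58.41° = 1.6261, n₃/n₂ = tan 42.82° = 0.9267.
So n₃/n₁ = (n₂/n₁)(n₃/n₂) = 1.6261 × 0.9267 = 1.5069.
θ_B(1→3) = arctan(1.5069) = 56.43°.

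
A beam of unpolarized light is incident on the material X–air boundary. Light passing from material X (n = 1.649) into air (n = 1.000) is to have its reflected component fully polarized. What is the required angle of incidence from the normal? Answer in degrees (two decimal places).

θ_B ≈ 31.23°

Here n₂/n₁ = 1.000/1.649 = 0.6064, and Brewster's law gives tan θ_B = n₂/n₁.
θ_B = arctan(0.6064) = 31.23°.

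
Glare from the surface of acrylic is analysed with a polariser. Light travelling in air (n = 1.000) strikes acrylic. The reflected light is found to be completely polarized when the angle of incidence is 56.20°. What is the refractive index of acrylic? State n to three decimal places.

n ≈ 1.494

Brewster's law: tan θ_B = n₂/n₁ (light incident in air, refracted into acrylic).
n₂ = n₁ tan θ_B = 1.000 × tan 56.20° = 1.494.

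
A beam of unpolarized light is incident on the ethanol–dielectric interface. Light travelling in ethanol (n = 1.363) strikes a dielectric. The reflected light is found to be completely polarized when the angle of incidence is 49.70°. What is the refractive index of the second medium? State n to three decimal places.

n ≈ 1.607

At the Brewster angle, tan θ_B = n₂/n₁ with n₁ on the incident side (ethanol) and n₂ on the transmitted side (a dielectric).
n₂ = n₁ tan θ_B = 1.363 × tan 49.70° = 1.607.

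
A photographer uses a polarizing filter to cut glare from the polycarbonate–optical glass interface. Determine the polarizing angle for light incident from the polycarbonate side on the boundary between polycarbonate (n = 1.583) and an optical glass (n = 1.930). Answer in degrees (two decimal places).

The reflected p-component vanishes when tan θ_B = n₂/n₁.
Here n₂/n₁ = 1.930/1.583 = 1.2192, and Brewster's law gives tan θ_B = n₂/n₁.
θ_B = arctan(1.2192) = 50.64°.

θ_B ≈ 50.64°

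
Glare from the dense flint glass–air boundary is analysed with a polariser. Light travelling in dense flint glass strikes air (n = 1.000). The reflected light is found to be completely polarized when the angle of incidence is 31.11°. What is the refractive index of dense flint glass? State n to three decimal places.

n ≈ 1.657

Full polarization of the reflected beam means tan θ_B = n₂/n₁, where n₁ is the incident medium (dense flint glass).
n₁ = n₂ / tan θ_B = 1.000 / tan 31.11° = 1.657.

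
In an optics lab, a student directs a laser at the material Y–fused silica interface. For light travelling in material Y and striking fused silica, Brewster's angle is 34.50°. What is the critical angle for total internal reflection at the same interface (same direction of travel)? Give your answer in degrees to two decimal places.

n₂/n₁ = tan 34.50° = 0.6873; the critical angle satisfies sin θ_c = n₂/n₁.
θ_c = arcsin(0.6873) = 43.42°.

θ_c ≈ 43.42°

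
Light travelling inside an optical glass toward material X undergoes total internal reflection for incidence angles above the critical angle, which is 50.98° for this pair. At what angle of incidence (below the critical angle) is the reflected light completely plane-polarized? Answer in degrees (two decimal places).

θ_B ≈ 37.84°

At the critical angle sin θ_c = n₂/n₁, giving n₂/n₁ = sin 50.98° = 0.7769.
Then tan θ_B = n₂/n₁ = 0.7769, so θ_B = arctan 0.7769 = 37.84°.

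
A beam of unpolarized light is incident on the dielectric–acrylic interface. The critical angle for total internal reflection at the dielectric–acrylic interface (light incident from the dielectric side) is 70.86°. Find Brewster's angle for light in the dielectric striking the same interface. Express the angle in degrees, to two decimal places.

n₂/n₁ = sin θ_c = sin 70.86° = 0.9447.
tan θ_B equals the same ratio, so θ_B = arctan(0.9447) = 43.37°.

θ_B ≈ 43.37°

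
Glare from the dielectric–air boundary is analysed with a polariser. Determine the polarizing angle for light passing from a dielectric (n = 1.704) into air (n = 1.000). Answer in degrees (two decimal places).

θ_B ≈ 30.41°

Here n₂/n₁ = 1.000/1.704 = 0.5869, and Brewster's law gives tan θ_B = n₂/n₁.
θ_B = arctan(0.5869) = 30.41°.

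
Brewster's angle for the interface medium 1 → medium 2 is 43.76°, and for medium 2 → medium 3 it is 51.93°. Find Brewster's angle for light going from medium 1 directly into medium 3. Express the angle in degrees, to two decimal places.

θ_B ≈ 50.72°

Each Brewster angle gives a ratio: n₂/n₁ = tan 43.76° = 0.9576, n₃/n₂ = tan 51.93° = 1.2767.
n₃/n₁ = 1.2226. Then tan θ_B(1→3) = n₃/n₁, so θ_B(1→3) = arctan(1.2226) = 50.72°.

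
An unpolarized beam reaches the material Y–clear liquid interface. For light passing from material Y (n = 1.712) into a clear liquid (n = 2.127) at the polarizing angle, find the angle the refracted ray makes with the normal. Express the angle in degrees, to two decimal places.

θ_B = arctan(n₂/n₁) = arctan(2.127/1.712) = 51.17°.
Since θ_B + θ_t = 90° at Brewster incidence, θ_t = 90° − 51.17° = 38.83°.

θ_t ≈ 38.83°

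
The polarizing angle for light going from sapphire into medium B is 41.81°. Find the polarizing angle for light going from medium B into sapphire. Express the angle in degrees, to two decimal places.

Reversing the direction swaps n₁ and n₂, so tan θ_B' = 1/tan θ_B and θ_B' = 90° − θ_B.
Hence θ_B' = 90° − 41.81° = 48.19°.

θ_B' ≈ 48.19°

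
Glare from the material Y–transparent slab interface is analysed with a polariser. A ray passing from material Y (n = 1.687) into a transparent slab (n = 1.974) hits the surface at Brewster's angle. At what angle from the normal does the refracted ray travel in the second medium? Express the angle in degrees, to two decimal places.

θ_t ≈ 40.52°

θ_B = arctan(n₂/n₁) = arctan(1.974/1.687) = 49.48°.
At Brewster's angle the reflected and refracted rays are perpendicular, so θ_t = 90° − θ_B = 90° − 49.48° = 40.52°.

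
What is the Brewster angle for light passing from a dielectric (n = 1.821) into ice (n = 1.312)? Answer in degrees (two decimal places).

θ_B ≈ 35.77°

Here n₂/n₁ = 1.312/1.821 = 0.7205, and Brewster's law gives tan θ_B = n₂/n₁. Taking the arctangent, θ_B = 35.77°.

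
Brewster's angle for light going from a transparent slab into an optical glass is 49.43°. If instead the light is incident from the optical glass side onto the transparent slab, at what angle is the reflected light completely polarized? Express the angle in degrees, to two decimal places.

tan θ_B' = n₁/n₂ = 1/tan θ_B, so θ_B' = 90° − θ_B.
θ_B' = 90° − 49.43° = 40.57°.

θ_B' ≈ 40.57°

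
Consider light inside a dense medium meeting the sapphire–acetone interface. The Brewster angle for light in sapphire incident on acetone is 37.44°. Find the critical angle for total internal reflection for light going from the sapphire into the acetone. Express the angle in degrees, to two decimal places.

n₂/n₁ = tan 37.44° = 0.7657; the critical angle satisfies sin θ_c = n₂/n₁.
θ_c = arcsin(0.7657) = 49.97°.

θ_c ≈ 49.97°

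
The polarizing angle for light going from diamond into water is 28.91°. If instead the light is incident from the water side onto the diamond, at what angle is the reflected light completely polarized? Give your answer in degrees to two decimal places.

Reversing the direction swaps n₁ and n₂, so tan θ_B' = 1/tan θ_B and θ_B' = 90° − θ_B.
Hence θ_B' = 90° − 28.91° = 61.09°.

θ_B' ≈ 61.09°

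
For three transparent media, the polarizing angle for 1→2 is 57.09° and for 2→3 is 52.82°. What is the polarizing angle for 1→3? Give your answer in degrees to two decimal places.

θ_B ≈ 63.85°

n₂/n₁ = tan 57.09° = 1.5452 and n₃/n₂ = tan 52.82° = 1.3184.
Multiplying, n₃/n₁ = 1.5452 × 1.3184 = 2.0372, and θ_B(1→3) = arctan 2.0372 = 63.85°.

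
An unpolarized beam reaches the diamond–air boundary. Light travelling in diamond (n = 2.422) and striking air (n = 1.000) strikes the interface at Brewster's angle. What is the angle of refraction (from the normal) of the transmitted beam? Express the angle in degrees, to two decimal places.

θ_t ≈ 67.57°

tan θ_B = n₂/n₁ = 1.000/2.422 = 0.4129, so θ_B = 22.43°.
Since θ_B + θ_t = 90° at Brewster incidence, θ_t = 90° − 22.43° = 67.57°.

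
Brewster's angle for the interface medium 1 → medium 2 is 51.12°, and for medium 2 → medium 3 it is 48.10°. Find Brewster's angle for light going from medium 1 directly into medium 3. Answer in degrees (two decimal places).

tan θ_B(1→2) = n₂/n₁ = tan 51.12° = 1.2402.
tan θ_B(2→3) = n₃/n₂ = tan 48.10° = 1.1145.
Multiplying, n₃/n₁ = 1.2402 × 1.1145 = 1.3822, and θ_B(1→3) = arctan 1.3822 = 54.12°.

θ_B ≈ 54.12°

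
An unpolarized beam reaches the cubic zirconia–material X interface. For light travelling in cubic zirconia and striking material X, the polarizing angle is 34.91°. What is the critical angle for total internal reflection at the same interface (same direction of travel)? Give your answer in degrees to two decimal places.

From Brewster, n₂/n₁ = tan θ_B = tan 34.91° = 0.6979.
Then sin θ_c = n₂/n₁ = 0.6979, so θ_c = arcsin 0.6979 = 44.26°.

θ_c ≈ 44.26°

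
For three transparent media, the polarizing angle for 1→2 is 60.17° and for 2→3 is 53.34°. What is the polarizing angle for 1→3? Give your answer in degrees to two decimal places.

θ_B ≈ 66.89°

n₂/n₁ = tan 60.17° = 1.7440 and n₃/n₂ = tan 53.34° = 1.3436.
So n₃/n₁ = (n₂/n₁)(n₃/n₂) = 1.7440 × 1.3436 = 2.3431.
θ_B(1→3) = arctan(2.3431) = 66.89°.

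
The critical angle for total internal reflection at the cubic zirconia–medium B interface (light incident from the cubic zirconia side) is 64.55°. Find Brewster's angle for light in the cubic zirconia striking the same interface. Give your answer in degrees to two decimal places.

θ_B ≈ 42.08°

sin θ_c = n₂/n₁, so n₂/n₁ = sin 64.55° = 0.9030.
Brewster: tan θ_B = n₂/n₁ = 0.9030.
θ_B = arctan(0.9030) = 42.08°.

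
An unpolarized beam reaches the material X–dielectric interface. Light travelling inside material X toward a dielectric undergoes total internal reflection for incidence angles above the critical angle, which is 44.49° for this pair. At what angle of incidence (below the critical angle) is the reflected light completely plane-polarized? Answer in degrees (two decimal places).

θ_B ≈ 35.02°

sin θ_c = n₂/n₁, so n₂/n₁ = sin 44.49° = 0.7008.
Brewster: tan θ_B = n₂/n₁ = 0.7008.
θ_B = arctan(0.7008) = 35.02°.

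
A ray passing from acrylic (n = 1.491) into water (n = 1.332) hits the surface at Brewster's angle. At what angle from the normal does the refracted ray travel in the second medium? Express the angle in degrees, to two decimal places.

First find Brewster's angle: tan θ_B = 1.332/1.491 = 0.8934, giving θ_B = 41.78°.
Since θ_B + θ_t = 90° at Brewster incidence, θ_t = 90° − 41.78° = 48.22°.

θ_t ≈ 48.22°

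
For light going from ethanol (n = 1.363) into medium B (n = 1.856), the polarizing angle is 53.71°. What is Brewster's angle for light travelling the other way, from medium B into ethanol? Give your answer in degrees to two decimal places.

tan θ_B' = n₁/n₂ = 1/tan θ_B, so θ_B' = 90° − θ_B.
θ_B' = 90° − 53.71° = 36.29°.

θ_B' ≈ 36.29°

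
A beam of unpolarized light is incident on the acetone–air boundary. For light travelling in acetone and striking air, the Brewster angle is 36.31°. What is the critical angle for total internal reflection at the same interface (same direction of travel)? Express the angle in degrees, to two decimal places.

θ_c ≈ 47.29°

From Brewster, n₂/n₁ = tan θ_B = tan 36.31° = 0.7348.
Then sin θ_c = n₂/n₁ = 0.7348, so θ_c = arcsin 0.7348 = 47.29°.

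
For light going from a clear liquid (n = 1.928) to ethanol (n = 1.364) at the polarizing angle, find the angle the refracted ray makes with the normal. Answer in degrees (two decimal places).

First find Brewster's angle: tan θ_B = 1.364/1.928 = 0.7075, giving θ_B = 35.28°.
At Brewster's angle the reflected and refracted rays are perpendicular, so θ_t = 90° − θ_B = 90° − 35.28° = 54.72°.

θ_t ≈ 54.72°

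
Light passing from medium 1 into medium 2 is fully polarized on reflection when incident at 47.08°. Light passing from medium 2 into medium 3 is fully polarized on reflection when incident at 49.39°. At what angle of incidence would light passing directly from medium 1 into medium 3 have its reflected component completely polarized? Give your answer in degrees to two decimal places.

θ_B ≈ 51.43°

Each Brewster angle gives a ratio: n₂/n₁ = tan 47.08° = 1.0754, n₃/n₂ = tan 49.39° = 1.1663.
So n₃/n₁ = (n₂/n₁)(n₃/n₂) = 1.0754 × 1.1663 = 1.2542.
θ_B(1→3) = arctan(1.2542) = 51.43°.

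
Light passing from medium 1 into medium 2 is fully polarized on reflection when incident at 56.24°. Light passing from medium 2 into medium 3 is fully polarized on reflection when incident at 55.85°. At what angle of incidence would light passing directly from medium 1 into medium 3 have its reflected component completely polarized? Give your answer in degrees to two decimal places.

Each Brewster angle gives a ratio: n₂/n₁ = tan 56.24° = 1.4960, n₃/n₂ = tan 55.85° = 1.4742.
Multiplying, n₃/n₁ = 1.4960 × 1.4742 = 2.2055, and θ_B(1→3) = arctan 2.2055 = 65.61°.

θ_B ≈ 65.61°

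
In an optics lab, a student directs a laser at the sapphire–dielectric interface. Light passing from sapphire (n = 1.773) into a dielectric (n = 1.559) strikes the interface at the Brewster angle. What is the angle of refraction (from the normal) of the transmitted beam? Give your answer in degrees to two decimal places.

tan θ_B = n₂/n₁ = 1.559/1.773 = 0.8793, so θ_B = 41.33°.
Since θ_B + θ_t = 90° at Brewster incidence, θ_t = 90° − 41.33° = 48.67°.

θ_t ≈ 48.67°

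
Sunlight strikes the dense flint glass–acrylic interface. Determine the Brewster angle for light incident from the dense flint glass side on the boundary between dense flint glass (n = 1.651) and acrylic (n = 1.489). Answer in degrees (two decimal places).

At Brewster's angle the reflected and refracted rays are perpendicular, which with Snell's law gives tan θ_B = n₂/n₁.
Brewster's condition: tan θ_B = n₂/n₁ = 1.489/1.651 = 0.9019.
So θ_B = arctan 0.9019 = 42.05°.

θ_B ≈ 42.05°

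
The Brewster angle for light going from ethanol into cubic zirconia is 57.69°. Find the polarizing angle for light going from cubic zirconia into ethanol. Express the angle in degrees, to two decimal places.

θ_B' ≈ 32.31°

tan θ_B' = n₁/n₂ = 1/tan θ_B, so θ_B' = 90° − θ_B.
θ_B' = 90° − 57.69° = 32.31°.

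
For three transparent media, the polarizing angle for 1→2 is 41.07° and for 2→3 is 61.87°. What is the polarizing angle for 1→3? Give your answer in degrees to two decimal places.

Each Brewster angle gives a ratio: n₂/n₁ = tan 41.07° = 0.8714, n₃/n₂ = tan 61.87° = 1.8705.
n₃/n₁ = 1.6300. Then tan θ_B(1→3) = n₃/n₁, so θ_B(1→3) = arctan(1.6300) = 58.47°.

θ_B ≈ 58.47°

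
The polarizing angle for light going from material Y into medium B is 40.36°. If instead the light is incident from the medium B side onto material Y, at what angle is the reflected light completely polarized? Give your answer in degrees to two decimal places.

θ_B' ≈ 49.64°

tan θ_B' = n₁/n₂ = 1/tan θ_B, so θ_B' = 90° − θ_B.
θ_B' = 90° − 40.36° = 49.64°.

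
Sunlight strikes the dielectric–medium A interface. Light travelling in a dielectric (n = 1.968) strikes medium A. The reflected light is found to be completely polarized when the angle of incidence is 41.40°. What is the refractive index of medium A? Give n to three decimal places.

At the polarizing angle, tan θ_B = n₂/n₁ with n₁ on the incident side (a dielectric) and n₂ on the transmitted side (medium A).
n₂ = n₁ tan θ_B = 1.968 × tan 41.40° = 1.735.

n ≈ 1.735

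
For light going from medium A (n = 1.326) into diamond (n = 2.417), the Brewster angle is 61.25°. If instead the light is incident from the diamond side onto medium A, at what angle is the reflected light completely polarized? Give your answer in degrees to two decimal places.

θ_B' ≈ 28.75°

tan θ_B' = n₁/n₂ = 1/tan θ_B, so θ_B' = 90° − θ_B.
θ_B' = 90° − 61.25° = 28.75°.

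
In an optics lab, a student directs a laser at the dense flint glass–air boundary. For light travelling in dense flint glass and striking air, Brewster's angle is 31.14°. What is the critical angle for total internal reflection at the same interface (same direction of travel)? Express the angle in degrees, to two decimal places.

θ_c ≈ 37.17°

tan θ_B = n₂/n₁ = tan 31.14° = 0.6042.
Total internal reflection: sin θ_c = n₂/n₁ = 0.6042.
θ_c = arcsin(0.6042) = 37.17°.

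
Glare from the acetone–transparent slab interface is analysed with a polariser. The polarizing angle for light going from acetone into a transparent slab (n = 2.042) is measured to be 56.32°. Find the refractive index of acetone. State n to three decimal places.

n ≈ 1.361

Brewster's law: tan θ_B = n₂/n₁ (light incident in acetone, refracted into a transparent slab).
n₁ = n₂ / tan θ_B = 2.042 / tan 56.32° = 1.361.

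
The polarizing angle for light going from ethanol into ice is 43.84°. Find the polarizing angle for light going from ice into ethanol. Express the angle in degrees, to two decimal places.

Reversing the direction swaps n₁ and n₂, so tan θ_B' = 1/tan θ_B and θ_B' = 90° − θ_B.
Hence θ_B' = 90° − 43.84° = 46.16°.

θ_B' ≈ 46.16°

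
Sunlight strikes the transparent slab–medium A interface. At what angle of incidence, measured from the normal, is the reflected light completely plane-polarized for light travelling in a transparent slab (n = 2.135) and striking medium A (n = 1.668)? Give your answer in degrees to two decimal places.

θ_B ≈ 38.00°

Here n₂/n₁ = 1.668/2.135 = 0.7813, and Brewster's law gives tan θ_B = n₂/n₁. Taking the arctangent, θ_B = 38.00°.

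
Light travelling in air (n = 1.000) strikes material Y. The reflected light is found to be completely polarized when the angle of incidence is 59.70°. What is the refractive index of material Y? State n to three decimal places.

n ≈ 1.711

Full polarization of the reflected beam means tan θ_B = n₂/n₁, where n₁ is the incident medium (air).
n₂ = n₁ tan θ_B = 1.000 × tan 59.70° = 1.711.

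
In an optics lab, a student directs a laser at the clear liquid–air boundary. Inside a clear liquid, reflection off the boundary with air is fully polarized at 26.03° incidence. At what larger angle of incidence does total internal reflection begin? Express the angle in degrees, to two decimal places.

From Brewster, n₂/n₁ = tan θ_B = tan 26.03° = 0.4884.
Then sin θ_c = n₂/n₁ = 0.4884, so θ_c = arcsin 0.4884 = 29.23°.

θ_c ≈ 29.23°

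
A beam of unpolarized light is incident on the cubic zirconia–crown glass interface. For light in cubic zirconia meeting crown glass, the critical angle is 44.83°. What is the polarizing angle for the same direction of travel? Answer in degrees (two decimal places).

n₂/n₁ = sin θ_c = sin 44.83° = 0.7050.
tan θ_B equals the same ratio, so θ_B = arctan(0.7050) = 35.18°.

θ_B ≈ 35.18°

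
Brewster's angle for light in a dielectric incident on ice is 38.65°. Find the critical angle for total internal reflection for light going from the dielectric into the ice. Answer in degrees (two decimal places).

θ_c ≈ 53.10°

tan θ_B = n₂/n₁ = tan 38.65° = 0.7997.
Total internal reflection: sin θ_c = n₂/n₁ = 0.7997.
θ_c = arcsin(0.7997) = 53.10°.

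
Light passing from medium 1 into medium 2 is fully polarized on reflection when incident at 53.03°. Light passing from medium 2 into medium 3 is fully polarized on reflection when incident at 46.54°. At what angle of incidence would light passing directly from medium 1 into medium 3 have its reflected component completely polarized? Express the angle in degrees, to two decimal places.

θ_B ≈ 54.50°

tan θ_B(1→2) = n₂/n₁ = tan 53.03° = 1.3285.
tan θ_B(2→3) = n₃/n₂ = tan 46.54° = 1.0553.
n₃/n₁ = 1.4019. Then tan θ_B(1→3) = n₃/n₁, so θ_B(1→3) = arctan(1.4019) = 54.50°.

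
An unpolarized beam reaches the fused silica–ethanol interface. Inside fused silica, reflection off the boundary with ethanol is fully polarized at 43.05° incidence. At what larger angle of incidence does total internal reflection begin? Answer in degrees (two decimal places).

θ_c ≈ 69.09°

From Brewster, n₂/n₁ = tan θ_B = tan 43.05° = 0.9341.
Then sin θ_c = n₂/n₁ = 0.9341, so θ_c = arcsin 0.9341 = 69.09°.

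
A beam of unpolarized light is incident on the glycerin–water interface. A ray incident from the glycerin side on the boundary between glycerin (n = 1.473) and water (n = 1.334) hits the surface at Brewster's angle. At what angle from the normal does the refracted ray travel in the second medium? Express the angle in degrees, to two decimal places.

First find Brewster's angle: tan θ_B = 1.334/1.473 = 0.9056, giving θ_B = 42.17°.
Since θ_B + θ_t = 90° at Brewster incidence, θ_t = 90° − 42.17° = 47.83°.

θ_t ≈ 47.83°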